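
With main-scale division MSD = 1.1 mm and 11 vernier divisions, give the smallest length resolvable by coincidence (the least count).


LC = MSD / n_div
= 1.1 / 11
= 0.1000

0.1000


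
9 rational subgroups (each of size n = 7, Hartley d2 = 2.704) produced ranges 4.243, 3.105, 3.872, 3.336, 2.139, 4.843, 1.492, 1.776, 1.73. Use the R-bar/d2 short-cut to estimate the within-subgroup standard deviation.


R_bar = (4.243 + 3.105 + 3.872 + 3.336 + 2.139 + 4.843 + 1.492 + 1.776 + 1.73) / 9
R_bar = 26.536 / 9 = 2.9484444
sigma_hat = R_bar / d2 = 2.9484444 / 2.704 = 1.0904

1.0904


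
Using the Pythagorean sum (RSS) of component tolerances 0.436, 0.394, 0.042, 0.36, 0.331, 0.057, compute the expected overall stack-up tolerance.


RSS = sqrt(0.436^2 + 0.394^2 + 0.042^2 + 0.36^2 + 0.331^2 + 0.057^2)
= sqrt(0.589506)
= 0.7678

0.7678


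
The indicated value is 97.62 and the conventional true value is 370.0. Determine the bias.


Systematic error = measured - true
= 97.62 - 370.0
= -272.3800

-272.3800


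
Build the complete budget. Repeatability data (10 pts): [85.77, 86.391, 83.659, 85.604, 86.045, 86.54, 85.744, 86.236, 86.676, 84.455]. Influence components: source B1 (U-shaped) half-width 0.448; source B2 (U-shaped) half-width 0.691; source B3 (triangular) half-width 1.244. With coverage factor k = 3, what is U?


mean = (85.77 + 86.391 + 83.659 + 85.604 + 86.045 + 86.54 + 85.744 + 86.236 + 86.676 + 84.455) / 10 = 85.712
s = sqrt(sum((x - mean)^2)/(n-1)) = 0.95871998
u_A = s / sqrt(n) = 0.95871998 / sqrt(10) = 0.30317388
u_B1 = 0.448 / sqrt(2) = 0.31678384
u_B2 = 0.691 / sqrt(2) = 0.48861079
u_B3 = 1.244 / sqrt(6) = 0.50786087
uc = sqrt(0.30317388^2 + 0.31678384^2 + 0.48861079^2 + 0.50786087^2) = 0.83001781
U = k * uc = 3 * 0.83001781
U = 2.4901

2.4901


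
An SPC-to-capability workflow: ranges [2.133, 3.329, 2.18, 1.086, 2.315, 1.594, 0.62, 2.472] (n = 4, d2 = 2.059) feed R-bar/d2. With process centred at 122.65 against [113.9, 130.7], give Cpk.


R_bar = (2.133 + 3.329 + 2.18 + 1.086 + 2.315 + 1.594 + 0.62 + 2.472) / 8 = 1.966125
sigma = R_bar / d2 = 1.966125 / 2.059 = 0.95489315
Cp = (USL - LSL)/(6*sigma) = (130.7 - 113.9)/(6*0.95489315) = 2.9323
Cpu = (130.7 - 122.65)/(3*0.95489315) = 2.8101
Cpl = (122.65 - 113.9)/(3*0.95489315) = 3.0544
Cpk = min(Cpu, Cpl) = 2.8101

2.8101


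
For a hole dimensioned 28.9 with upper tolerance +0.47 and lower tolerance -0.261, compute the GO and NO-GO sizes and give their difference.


GO = nominal - lower_tol (smallest hole = maximum material condition)
GO = 28.9 - 0.261 = 28.639
NO-GO = nominal + upper_tol (largest hole = least material condition)
NO-GO = 28.9 + 0.47 = 29.37
spread = NO-GO - GO = 29.37 - 28.639 = 0.7310

0.7310


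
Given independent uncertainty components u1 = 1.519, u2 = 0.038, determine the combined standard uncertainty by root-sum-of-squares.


uc = sqrt(1.519^2 + 0.038^2)
uc = sqrt(2.308805)
uc = 1.5195

1.5195


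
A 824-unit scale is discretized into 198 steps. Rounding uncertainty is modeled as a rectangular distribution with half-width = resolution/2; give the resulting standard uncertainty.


resolution = range / divisions
resolution = 824 / 198 = 4.1616162
u_res = resolution / (2*sqrt(3))
u_res = 4.1616162 / 3.4641016
u_res = 1.2014

1.2014


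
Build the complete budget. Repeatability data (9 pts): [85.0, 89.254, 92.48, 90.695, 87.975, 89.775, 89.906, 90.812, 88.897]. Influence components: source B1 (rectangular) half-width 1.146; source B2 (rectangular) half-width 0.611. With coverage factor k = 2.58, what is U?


mean = (85.0 + 89.254 + 92.48 + 90.695 + 87.975 + 89.775 + 89.906 + 90.812 + 88.897) / 9 = 89.42155556
s = sqrt(sum((x - mean)^2)/(n-1)) = 2.0980526
u_A = s / sqrt(n) = 2.0980526 / sqrt(9) = 0.69935087
u_B1 = 1.146 / sqrt(3) = 0.66164341
u_B2 = 0.611 / sqrt(3) = 0.35276101
uc = sqrt(0.69935087^2 + 0.66164341^2 + 0.35276101^2) = 1.0253312
U = k * uc = 2.58 * 1.0253312
U = 2.6454

2.6454


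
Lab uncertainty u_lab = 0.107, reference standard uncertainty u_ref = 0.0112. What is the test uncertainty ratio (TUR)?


TUR = u_lab / u_ref
= 0.107 / 0.0112
= 9.5536

9.5536


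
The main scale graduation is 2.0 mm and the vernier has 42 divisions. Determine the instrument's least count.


LC = MSD / n_div
= 2.0 / 42
= 0.0476

0.0476


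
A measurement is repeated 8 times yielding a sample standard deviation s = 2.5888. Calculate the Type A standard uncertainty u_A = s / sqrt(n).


u_A = s / sqrt(n)
u_A = 2.5888 / sqrt(8)
u_A = 2.5888 / 2.8284271
u_A = 0.9153

0.9153


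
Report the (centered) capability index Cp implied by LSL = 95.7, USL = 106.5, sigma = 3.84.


Cp = (USL - LSL) / (6 * sigma)
= (106.5 - 95.7) / (6 * 3.84)
= 10.8000 / 23.0400
= 0.4687

0.4687


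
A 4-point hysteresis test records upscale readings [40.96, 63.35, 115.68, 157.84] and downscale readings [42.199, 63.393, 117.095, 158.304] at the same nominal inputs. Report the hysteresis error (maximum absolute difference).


|40.96 - 42.199| = 1.2390
|63.35 - 63.393| = 0.0430
|115.68 - 117.095| = 1.4150
|157.84 - 158.304| = 0.4640
hysteresis = max(diffs) = 1.4150

1.4150


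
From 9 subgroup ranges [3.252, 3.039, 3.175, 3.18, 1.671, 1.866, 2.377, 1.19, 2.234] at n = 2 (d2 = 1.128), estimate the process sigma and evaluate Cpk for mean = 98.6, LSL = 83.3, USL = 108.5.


R_bar = (3.252 + 3.039 + 3.175 + 3.18 + 1.671 + 1.866 + 2.377 + 1.19 + 2.234) / 9 = 2.4426667
sigma = R_bar / d2 = 2.4426667 / 1.128 = 2.1654847
Cp = (USL - LSL)/(6*sigma) = (108.5 - 83.3)/(6*2.1654847) = 1.9395
Cpu = (108.5 - 98.6)/(3*2.1654847) = 1.5239
Cpl = (98.6 - 83.3)/(3*2.1654847) = 2.3551
Cpk = min(Cpu, Cpl) = 1.5239

1.5239


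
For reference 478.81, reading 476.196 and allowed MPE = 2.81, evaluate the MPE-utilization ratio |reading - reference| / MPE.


e = indication - reference = 476.196 - 478.81 = -2.6140
|e| = 2.6140
ratio = |e| / MPE = 2.6140 / 2.81
ratio = 0.9302

0.9302


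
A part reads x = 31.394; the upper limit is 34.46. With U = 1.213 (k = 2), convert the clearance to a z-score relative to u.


u = U / k = 1.213 / 2 = 0.6065
margin = |USL - x| = |34.46 - 31.394| = 3.066
z = margin / u = 3.066 / 0.6065
z = 5.0552

5.0552


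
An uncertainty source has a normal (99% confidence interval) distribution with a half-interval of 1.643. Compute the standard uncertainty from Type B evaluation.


u_B = half_width / 2.576
u_B = 1.643 / 2.576
u_B = 0.6378

0.6378


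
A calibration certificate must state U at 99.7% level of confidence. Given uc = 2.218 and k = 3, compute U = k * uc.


U = k * uc
U = 3 * 2.218
U = 6.6540

6.6540


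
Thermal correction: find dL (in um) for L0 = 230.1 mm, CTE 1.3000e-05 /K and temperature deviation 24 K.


dL = L * alpha * dT
= 230.1 * 1.3000e-05 * 24
= 0.0717912 mm
dL_um = 0.0717912 * 1000 = 71.7912 um

71.7912


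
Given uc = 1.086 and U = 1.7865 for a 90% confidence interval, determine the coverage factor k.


k = U / uc
k = 1.7865 / 1.086
k = 1.645

1.645


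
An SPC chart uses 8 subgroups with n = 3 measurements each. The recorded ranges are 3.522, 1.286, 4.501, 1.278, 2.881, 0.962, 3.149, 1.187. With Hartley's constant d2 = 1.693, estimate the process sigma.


R_bar = (3.522 + 1.286 + 4.501 + 1.278 + 2.881 + 0.962 + 3.149 + 1.187) / 8
R_bar = 18.766 / 8 = 2.34575
sigma_hat = R_bar / d2 = 2.34575 / 1.693 = 1.3856

1.3856


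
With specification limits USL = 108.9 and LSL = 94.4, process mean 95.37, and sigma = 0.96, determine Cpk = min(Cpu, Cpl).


Cpu = (USL - mean) / (3*sigma) = (108.9 - 95.37) / (3*0.96) = 4.6979
Cpl = (mean - LSL) / (3*sigma) = (95.37 - 94.4) / (3*0.96) = 0.3368
Cpk = min(Cpu, Cpl) = 0.3368

0.3368


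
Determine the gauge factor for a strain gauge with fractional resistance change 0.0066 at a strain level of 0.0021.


GF = (dR/R) / epsilon
= 0.0066 / 0.0021
= 3.1429

3.1429


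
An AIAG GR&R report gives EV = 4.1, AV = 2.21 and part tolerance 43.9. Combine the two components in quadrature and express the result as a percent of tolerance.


GRR = sqrt(EV^2 + AV^2) = sqrt(4.1^2 + 2.21^2) = 4.6576926
%GRR = GRR / tol * 100 = 4.6576926 / 43.9 * 100
%GRR = 10.6098

10.6098


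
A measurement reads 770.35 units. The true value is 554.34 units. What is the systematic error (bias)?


Systematic error = measured - true
= 770.35 - 554.34
= 216.0100

216.0100


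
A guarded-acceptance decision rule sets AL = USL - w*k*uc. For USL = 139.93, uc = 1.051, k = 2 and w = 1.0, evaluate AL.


U = k * uc = 2 * 1.051 = 2.102
guard band g = w * U = 1.0 * 2.102 = 2.102
AL = USL - g = 139.93 - 2.102
AL = 137.8280

137.8280


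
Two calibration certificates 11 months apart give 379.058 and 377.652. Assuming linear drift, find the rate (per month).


rate = (v2 - v1) / months
= (377.652 - 379.058) / 11
= -1.4060 / 11
= -0.1278

-0.1278


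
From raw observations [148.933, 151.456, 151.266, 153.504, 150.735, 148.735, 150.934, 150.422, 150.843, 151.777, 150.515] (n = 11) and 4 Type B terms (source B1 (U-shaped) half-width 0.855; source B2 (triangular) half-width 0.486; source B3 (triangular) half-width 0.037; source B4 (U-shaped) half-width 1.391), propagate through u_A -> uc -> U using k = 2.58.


mean = (148.933 + 151.456 + 151.266 + 153.504 + 150.735 + 148.735 + 150.934 + 150.422 + 150.843 + 151.777 + 150.515) / 11 = 150.8290909
s = sqrt(sum((x - mean)^2)/(n-1)) = 1.3000916
u_A = s / sqrt(n) = 1.3000916 / sqrt(11) = 0.39199237
u_B1 = 0.855 / sqrt(2) = 0.6045763
u_B2 = 0.486 / sqrt(6) = 0.19840867
u_B3 = 0.037 / sqrt(6) = 0.015105187
u_B4 = 1.391 / sqrt(2) = 0.98358553
uc = sqrt(0.39199237^2 + 0.6045763^2 + 0.19840867^2 + 0.015105187^2 + 0.98358553^2) = 1.2353968
U = k * uc = 2.58 * 1.2353968
U = 3.1873

3.1873


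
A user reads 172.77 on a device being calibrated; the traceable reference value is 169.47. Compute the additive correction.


Correction = standard - reading
= 169.47 - 172.77
= -3.3000

-3.3000


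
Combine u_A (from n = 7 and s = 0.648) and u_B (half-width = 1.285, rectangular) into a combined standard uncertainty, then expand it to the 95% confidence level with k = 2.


u_A = s / sqrt(n) = 0.648 / sqrt(7) = 0.24492098
u_B = half_width / sqrt(3) = 1.285 / sqrt(3) = 0.7418951
uc = sqrt(u_A^2 + u_B^2) = sqrt(0.24492098^2 + 0.7418951^2) = 0.78127756
U = k * uc = 2 * 0.78127756
U = 1.5626

1.5626


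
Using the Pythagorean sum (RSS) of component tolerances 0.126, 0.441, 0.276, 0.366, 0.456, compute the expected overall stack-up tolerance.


RSS = sqrt(0.126^2 + 0.441^2 + 0.276^2 + 0.366^2 + 0.456^2)
= sqrt(0.628425)
= 0.7927

0.7927


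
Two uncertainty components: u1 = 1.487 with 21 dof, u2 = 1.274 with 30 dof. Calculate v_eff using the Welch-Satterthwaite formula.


uc = sqrt(u1^2 + u2^2) = sqrt(1.487^2 + 1.274^2) = 1.9581228
v_eff = uc^4 / (u1^4/v1 + u2^4/v2)
= 1.9581228^4 / (1.487^4/21 + 1.274^4/30)
= 14.701434 / 0.32063483
v_eff = 45.8510

45.8510


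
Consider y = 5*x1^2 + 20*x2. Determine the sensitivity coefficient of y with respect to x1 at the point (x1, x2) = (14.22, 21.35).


y = 5*x1^2 + 20*x2
dy/dx1 = 2*5*x1
Evaluate at x1 = 14.22: c1 = 10 * 14.22
c1 = 142.2000

142.2000


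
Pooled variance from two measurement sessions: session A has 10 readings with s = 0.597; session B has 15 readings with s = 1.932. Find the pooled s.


s_p = sqrt(((n1-1)*s1^2 + (n2-1)*s2^2) / (n1+n2-2))
numerator = (10-1)*0.597^2 + (15-1)*1.932^2 = 3.207681 + 52.256736 = 55.464417
denominator = 10 + 15 - 2 = 23
s_p^2 = 55.464417 / 23 = 2.4114964
s_p = sqrt(2.4114964) = 1.5529

1.5529


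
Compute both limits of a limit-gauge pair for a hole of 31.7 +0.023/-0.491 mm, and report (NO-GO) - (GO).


GO = nominal - lower_tol (smallest hole = maximum material condition)
GO = 31.7 - 0.491 = 31.209
NO-GO = nominal + upper_tol (largest hole = least material condition)
NO-GO = 31.7 + 0.023 = 31.723
spread = NO-GO - GO = 31.723 - 31.209 = 0.5140

0.5140


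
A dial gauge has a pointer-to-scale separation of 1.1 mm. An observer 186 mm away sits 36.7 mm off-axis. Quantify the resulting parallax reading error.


error = h * offset / d
= 1.1 * 36.7 / 186
= 0.2170

0.2170


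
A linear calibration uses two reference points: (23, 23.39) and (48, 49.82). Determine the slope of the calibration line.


slope = (y2 - y1) / (x2 - x1)
= (49.82 - 23.39) / (48 - 23)
= 26.4300 / 25
= 1.0572

1.0572


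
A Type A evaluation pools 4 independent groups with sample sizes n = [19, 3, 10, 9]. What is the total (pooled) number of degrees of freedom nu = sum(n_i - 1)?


nu = sum_i (n_i - 1)
nu = ((19 - 1) + (3 - 1) + (10 - 1) + (9 - 1))
nu = 18 + 2 + 9 + 8
nu = 37

37


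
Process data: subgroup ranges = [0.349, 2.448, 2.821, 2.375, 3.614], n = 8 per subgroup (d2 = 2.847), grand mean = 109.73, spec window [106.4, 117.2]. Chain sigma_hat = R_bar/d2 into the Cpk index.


R_bar = (0.349 + 2.448 + 2.821 + 2.375 + 3.614) / 5 = 2.3214
sigma = R_bar / d2 = 2.3214 / 2.847 = 0.81538462
Cp = (USL - LSL)/(6*sigma) = (117.2 - 106.4)/(6*0.81538462) = 2.2075
Cpu = (117.2 - 109.73)/(3*0.81538462) = 3.0538
Cpl = (109.73 - 106.4)/(3*0.81538462) = 1.3613
Cpk = min(Cpu, Cpl) = 1.3613

1.3613


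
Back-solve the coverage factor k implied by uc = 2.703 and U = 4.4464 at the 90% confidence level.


k = U / uc
k = 4.4464 / 2.703
k = 1.645

1.645


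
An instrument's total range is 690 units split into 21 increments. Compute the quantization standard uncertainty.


resolution = range / divisions
resolution = 690 / 21 = 32.857143
u_res = resolution / (2*sqrt(3))
u_res = 32.857143 / 3.4641016
u_res = 9.4850

9.4850


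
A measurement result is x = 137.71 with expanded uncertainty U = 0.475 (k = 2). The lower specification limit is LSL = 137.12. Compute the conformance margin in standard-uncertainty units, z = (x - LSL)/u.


u = U / k = 0.475 / 2 = 0.2375
margin = |LSL - x| = |137.12 - 137.71| = 0.59
z = margin / u = 0.59 / 0.2375
z = 2.4842

2.4842


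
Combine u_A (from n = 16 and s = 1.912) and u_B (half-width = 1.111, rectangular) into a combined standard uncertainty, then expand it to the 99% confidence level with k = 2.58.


u_A = s / sqrt(n) = 1.912 / sqrt(16) = 0.478
u_B = half_width / sqrt(3) = 1.111 / sqrt(3) = 0.64143615
uc = sqrt(u_A^2 + u_B^2) = sqrt(0.478^2 + 0.64143615^2) = 0.79995271
U = k * uc = 2.58 * 0.79995271
U = 2.0639

2.0639


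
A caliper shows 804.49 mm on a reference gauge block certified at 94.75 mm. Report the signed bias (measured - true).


Systematic error = measured - true
= 804.49 - 94.75
= 709.7400

709.7400


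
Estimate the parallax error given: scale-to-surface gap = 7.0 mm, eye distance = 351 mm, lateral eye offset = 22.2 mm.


error = h * offset / d
= 7.0 * 22.2 / 351
= 0.4427

0.4427


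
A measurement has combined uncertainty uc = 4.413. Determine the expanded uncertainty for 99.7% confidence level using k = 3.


U = k * uc
U = 3 * 4.413
U = 13.2390

13.2390


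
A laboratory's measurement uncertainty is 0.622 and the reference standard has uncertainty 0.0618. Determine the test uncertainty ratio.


TUR = u_lab / u_ref
= 0.622 / 0.0618
= 10.0647

10.0647


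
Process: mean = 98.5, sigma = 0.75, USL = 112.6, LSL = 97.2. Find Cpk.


Cpu = (USL - mean) / (3*sigma) = (112.6 - 98.5) / (3*0.75) = 6.2667
Cpl = (mean - LSL) / (3*sigma) = (98.5 - 97.2) / (3*0.75) = 0.5778
Cpk = min(Cpu, Cpl) = 0.5778

0.5778


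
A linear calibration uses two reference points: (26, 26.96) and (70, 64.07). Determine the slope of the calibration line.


slope = (y2 - y1) / (x2 - x1)
= (64.07 - 26.96) / (70 - 26)
= 37.1100 / 44
= 0.8434

0.8434


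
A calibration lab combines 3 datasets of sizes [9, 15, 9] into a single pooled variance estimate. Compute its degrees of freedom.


nu = sum_i (n_i - 1)
nu = ((9 - 1) + (15 - 1) + (9 - 1))
nu = 8 + 14 + 8
nu = 30

30


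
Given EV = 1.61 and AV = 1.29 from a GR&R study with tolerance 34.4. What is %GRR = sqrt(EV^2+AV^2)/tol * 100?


GRR = sqrt(EV^2 + AV^2) = sqrt(1.61^2 + 1.29^2) = 2.063056
%GRR = GRR / tol * 100 = 2.063056 / 34.4 * 100
%GRR = 5.9973

5.9973


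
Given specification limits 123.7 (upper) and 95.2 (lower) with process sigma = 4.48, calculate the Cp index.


Cp = (USL - LSL) / (6 * sigma)
= (123.7 - 95.2) / (6 * 4.48)
= 28.5000 / 26.8800
= 1.0603

1.0603


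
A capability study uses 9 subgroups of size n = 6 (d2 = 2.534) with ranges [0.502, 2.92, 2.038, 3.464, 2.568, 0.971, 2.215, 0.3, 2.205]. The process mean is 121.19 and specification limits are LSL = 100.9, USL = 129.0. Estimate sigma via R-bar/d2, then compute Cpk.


R_bar = (0.502 + 2.92 + 2.038 + 3.464 + 2.568 + 0.971 + 2.215 + 0.3 + 2.205) / 9 = 1.9092222
sigma = R_bar / d2 = 1.9092222 / 2.534 = 0.75344207
Cp = (USL - LSL)/(6*sigma) = (129.0 - 100.9)/(6*0.75344207) = 6.2159
Cpu = (129.0 - 121.19)/(3*0.75344207) = 3.4553
Cpl = (121.19 - 100.9)/(3*0.75344207) = 8.9766
Cpk = min(Cpu, Cpl) = 3.4553

3.4553


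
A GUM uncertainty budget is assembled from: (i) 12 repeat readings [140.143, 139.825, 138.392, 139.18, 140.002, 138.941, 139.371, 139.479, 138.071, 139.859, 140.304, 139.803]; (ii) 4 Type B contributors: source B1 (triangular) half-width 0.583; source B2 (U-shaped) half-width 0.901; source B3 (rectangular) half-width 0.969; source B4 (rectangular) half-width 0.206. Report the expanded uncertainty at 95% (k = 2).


mean = (140.143 + 139.825 + 138.392 + 139.18 + 140.002 + 138.941 + 139.371 + 139.479 + 138.071 + 139.859 + 140.304 + 139.803) / 12 = 139.4475
s = sqrt(sum((x - mean)^2)/(n-1)) = 0.69457489
u_A = s / sqrt(n) = 0.69457489 / sqrt(12) = 0.2005065
u_B1 = 0.583 / sqrt(6) = 0.23800875
u_B2 = 0.901 / sqrt(2) = 0.63710321
u_B3 = 0.969 / sqrt(3) = 0.55945241
u_B4 = 0.206 / sqrt(3) = 0.11893416
uc = sqrt(0.2005065^2 + 0.23800875^2 + 0.63710321^2 + 0.55945241^2 + 0.11893416^2) = 0.91097961
U = k * uc = 2 * 0.91097961
U = 1.8220

1.8220


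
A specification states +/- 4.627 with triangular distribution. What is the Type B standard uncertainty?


u_B = half_width / sqrt(6)
u_B = 4.627 / 2.4494897
u_B = 1.8890

1.8890


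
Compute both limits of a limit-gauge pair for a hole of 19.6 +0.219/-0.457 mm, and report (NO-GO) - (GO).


GO = nominal - lower_tol (smallest hole = maximum material condition)
GO = 19.6 - 0.457 = 19.143
NO-GO = nominal + upper_tol (largest hole = least material condition)
NO-GO = 19.6 + 0.219 = 19.819
spread = NO-GO - GO = 19.819 - 19.143 = 0.6760

0.6760


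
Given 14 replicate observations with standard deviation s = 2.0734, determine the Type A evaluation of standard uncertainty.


u_A = s / sqrt(n)
u_A = 2.0734 / sqrt(14)
u_A = 2.0734 / 3.7416574
u_A = 0.5541

0.5541


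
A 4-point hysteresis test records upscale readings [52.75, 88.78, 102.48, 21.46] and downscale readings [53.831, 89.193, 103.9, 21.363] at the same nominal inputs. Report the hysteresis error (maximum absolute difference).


|52.75 - 53.831| = 1.0810
|88.78 - 89.193| = 0.4130
|102.48 - 103.9| = 1.4200
|21.46 - 21.363| = 0.0970
hysteresis = max(diffs) = 1.4200

1.4200


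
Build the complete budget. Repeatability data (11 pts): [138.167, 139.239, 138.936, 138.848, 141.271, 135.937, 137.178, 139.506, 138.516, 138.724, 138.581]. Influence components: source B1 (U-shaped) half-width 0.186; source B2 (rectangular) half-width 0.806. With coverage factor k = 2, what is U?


mean = (138.167 + 139.239 + 138.936 + 138.848 + 141.271 + 135.937 + 137.178 + 139.506 + 138.516 + 138.724 + 138.581) / 11 = 138.6275455
s = sqrt(sum((x - mean)^2)/(n-1)) = 1.3361657
u_A = s / sqrt(n) = 1.3361657 / sqrt(11) = 0.40286912
u_B1 = 0.186 / sqrt(2) = 0.13152186
u_B2 = 0.806 / sqrt(3) = 0.46534432
uc = sqrt(0.40286912^2 + 0.13152186^2 + 0.46534432^2) = 0.62940199
U = k * uc = 2 * 0.62940199
U = 1.2588

1.2588


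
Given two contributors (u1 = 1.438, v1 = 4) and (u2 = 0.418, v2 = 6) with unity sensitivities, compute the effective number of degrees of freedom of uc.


uc = sqrt(u1^2 + u2^2) = sqrt(1.438^2 + 0.418^2) = 1.4975206
v_eff = uc^4 / (u1^4/v1 + u2^4/v2)
= 1.4975206^4 / (1.438^4/4 + 0.418^4/6)
= 5.029111 / 1.0740828
v_eff = 4.6822

4.6822


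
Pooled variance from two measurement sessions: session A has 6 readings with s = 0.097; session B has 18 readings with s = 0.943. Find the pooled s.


s_p = sqrt(((n1-1)*s1^2 + (n2-1)*s2^2) / (n1+n2-2))
numerator = (6-1)*0.097^2 + (18-1)*0.943^2 = 0.047045 + 15.117233 = 15.164278
denominator = 6 + 18 - 2 = 22
s_p^2 = 15.164278 / 22 = 0.68928536
s_p = sqrt(0.68928536) = 0.8302

0.8302


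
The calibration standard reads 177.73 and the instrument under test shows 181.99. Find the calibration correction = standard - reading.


Correction = standard - reading
= 177.73 - 181.99
= -4.2600

-4.2600


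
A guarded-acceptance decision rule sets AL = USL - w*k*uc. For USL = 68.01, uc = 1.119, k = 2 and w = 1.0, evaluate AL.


U = k * uc = 2 * 1.119 = 2.238
guard band g = w * U = 1.0 * 2.238 = 2.238
AL = USL - g = 68.01 - 2.238
AL = 65.7720

65.7720


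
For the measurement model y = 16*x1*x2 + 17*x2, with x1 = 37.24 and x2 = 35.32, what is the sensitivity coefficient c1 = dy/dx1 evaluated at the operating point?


y = 16*x1*x2 + 17*x2
dy/dx1 = 16*x2
Evaluate at x2 = 35.32: c1 = 16 * 35.32
c1 = 565.1200

565.1200


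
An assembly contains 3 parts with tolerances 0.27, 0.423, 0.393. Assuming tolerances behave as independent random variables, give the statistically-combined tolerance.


RSS = sqrt(0.27^2 + 0.423^2 + 0.393^2)
= sqrt(0.406278)
= 0.6374

0.6374


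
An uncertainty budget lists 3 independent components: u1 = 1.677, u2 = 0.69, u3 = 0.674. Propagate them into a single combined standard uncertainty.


uc = sqrt(1.677^2 + 0.69^2 + 0.674^2)
uc = sqrt(3.742705)
uc = 1.9346

1.9346


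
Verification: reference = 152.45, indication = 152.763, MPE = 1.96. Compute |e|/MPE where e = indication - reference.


e = indication - reference = 152.763 - 152.45 = 0.3130
|e| = 0.3130
ratio = |e| / MPE = 0.3130 / 1.96
ratio = 0.1597

0.1597


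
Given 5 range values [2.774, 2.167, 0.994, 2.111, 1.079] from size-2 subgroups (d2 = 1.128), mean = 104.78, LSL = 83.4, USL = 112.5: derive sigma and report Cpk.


R_bar = (2.774 + 2.167 + 0.994 + 2.111 + 1.079) / 5 = 1.825
sigma = R_bar / d2 = 1.825 / 1.128 = 1.6179078
Cp = (USL - LSL)/(6*sigma) = (112.5 - 83.4)/(6*1.6179078) = 2.9977
Cpu = (112.5 - 104.78)/(3*1.6179078) = 1.5905
Cpl = (104.78 - 83.4)/(3*1.6179078) = 4.4049
Cpk = min(Cpu, Cpl) = 1.5905

1.5905


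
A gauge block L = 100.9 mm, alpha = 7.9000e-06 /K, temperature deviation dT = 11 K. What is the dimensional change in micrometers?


dL = L * alpha * dT
= 100.9 * 7.9000e-06 * 11
= 0.0087682 mm
dL_um = 0.0087682 * 1000 = 8.7682 um

8.7682


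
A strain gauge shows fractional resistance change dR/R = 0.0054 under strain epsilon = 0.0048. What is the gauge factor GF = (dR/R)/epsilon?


GF = (dR/R) / epsilon
= 0.0054 / 0.0048
= 1.1250

1.1250


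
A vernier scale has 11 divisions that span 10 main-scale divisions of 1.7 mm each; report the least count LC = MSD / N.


LC = MSD / n_div
= 1.7 / 11
= 0.1545

0.1545


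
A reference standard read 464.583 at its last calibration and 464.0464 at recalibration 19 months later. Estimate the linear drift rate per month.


rate = (v2 - v1) / months
= (464.0464 - 464.583) / 19
= -0.5366 / 19
= -0.0282

-0.0282


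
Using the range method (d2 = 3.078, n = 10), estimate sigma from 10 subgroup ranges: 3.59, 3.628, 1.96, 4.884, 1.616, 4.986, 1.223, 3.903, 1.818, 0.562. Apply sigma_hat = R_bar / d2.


R_bar = (3.59 + 3.628 + 1.96 + 4.884 + 1.616 + 4.986 + 1.223 + 3.903 + 1.818 + 0.562) / 10
R_bar = 28.17 / 10 = 2.817
sigma_hat = R_bar / d2 = 2.817 / 3.078 = 0.9152

0.9152


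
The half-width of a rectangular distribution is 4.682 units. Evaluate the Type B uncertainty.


u_B = half_width / sqrt(3)
u_B = 4.682 / 1.7320508
u_B = 2.7032

2.7032


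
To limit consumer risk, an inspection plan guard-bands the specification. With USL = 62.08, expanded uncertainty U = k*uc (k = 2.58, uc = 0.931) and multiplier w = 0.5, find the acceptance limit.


U = k * uc = 2.58 * 0.931 = 2.40198
guard band g = w * U = 0.5 * 2.40198 = 1.20099
AL = USL - g = 62.08 - 1.20099
AL = 60.8790

60.8790


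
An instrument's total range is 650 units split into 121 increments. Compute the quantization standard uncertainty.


resolution = range / divisions
resolution = 650 / 121 = 5.3719008
u_res = resolution / (2*sqrt(3))
u_res = 5.3719008 / 3.4641016
u_res = 1.5507

1.5507


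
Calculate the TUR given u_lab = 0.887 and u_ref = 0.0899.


TUR = u_lab / u_ref
= 0.887 / 0.0899
= 9.8665

9.8665


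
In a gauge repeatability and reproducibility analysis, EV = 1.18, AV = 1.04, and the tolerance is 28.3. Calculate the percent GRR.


GRR = sqrt(EV^2 + AV^2) = sqrt(1.18^2 + 1.04^2) = 1.5728954
%GRR = GRR / tol * 100 = 1.5728954 / 28.3 * 100
%GRR = 5.5579

5.5579


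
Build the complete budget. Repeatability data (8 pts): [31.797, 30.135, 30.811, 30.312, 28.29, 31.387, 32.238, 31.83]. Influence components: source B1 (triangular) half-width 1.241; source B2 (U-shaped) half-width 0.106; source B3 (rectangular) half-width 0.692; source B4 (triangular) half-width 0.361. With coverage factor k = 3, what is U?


mean = (31.797 + 30.135 + 30.811 + 30.312 + 28.29 + 31.387 + 32.238 + 31.83) / 8 = 30.85
s = sqrt(sum((x - mean)^2)/(n-1)) = 1.2777163
u_A = s / sqrt(n) = 1.2777163 / sqrt(8) = 0.45174093
u_B1 = 1.241 / sqrt(6) = 0.50663613
u_B2 = 0.106 / sqrt(2) = 0.074953319
u_B3 = 0.692 / sqrt(3) = 0.39952639
u_B4 = 0.361 / sqrt(6) = 0.14737763
uc = sqrt(0.45174093^2 + 0.50663613^2 + 0.074953319^2 + 0.39952639^2 + 0.14737763^2) = 0.80480404
U = k * uc = 3 * 0.80480404
U = 2.4144

2.4144


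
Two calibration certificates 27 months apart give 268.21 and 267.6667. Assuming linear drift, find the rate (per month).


rate = (v2 - v1) / months
= (267.6667 - 268.21) / 27
= -0.5433 / 27
= -0.0201

-0.0201


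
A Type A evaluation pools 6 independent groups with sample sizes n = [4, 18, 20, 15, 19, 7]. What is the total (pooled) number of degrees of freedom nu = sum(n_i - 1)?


nu = sum_i (n_i - 1)
nu = ((4 - 1) + (18 - 1) + (20 - 1) + (15 - 1) + (19 - 1) + (7 - 1))
nu = 3 + 17 + 19 + 14 + 18 + 6
nu = 77

77


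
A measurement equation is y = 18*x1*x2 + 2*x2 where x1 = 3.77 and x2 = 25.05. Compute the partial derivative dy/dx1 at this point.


y = 18*x1*x2 + 2*x2
dy/dx1 = 18*x2
Evaluate at x2 = 25.05: c1 = 18 * 25.05
c1 = 450.9000

450.9000


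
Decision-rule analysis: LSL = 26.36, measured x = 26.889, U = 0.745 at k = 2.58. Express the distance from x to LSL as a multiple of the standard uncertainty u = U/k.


u = U / k = 0.745 / 2.58 = 0.28875969
margin = |LSL - x| = |26.36 - 26.889| = 0.529
z = margin / u = 0.529 / 0.28875969
z = 1.8320

1.8320


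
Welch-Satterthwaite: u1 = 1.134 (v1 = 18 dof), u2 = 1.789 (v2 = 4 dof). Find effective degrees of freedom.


uc = sqrt(u1^2 + u2^2) = sqrt(1.134^2 + 1.789^2) = 2.1181305
v_eff = uc^4 / (u1^4/v1 + u2^4/v2)
= 2.1181305^4 / (1.134^4/18 + 1.789^4/4)
= 20.128474 / 2.6527049
v_eff = 7.5879

7.5879


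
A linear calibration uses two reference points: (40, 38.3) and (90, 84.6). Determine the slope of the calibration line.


slope = (y2 - y1) / (x2 - x1)
= (84.6 - 38.3) / (90 - 40)
= 46.3000 / 50
= 0.9260

0.9260


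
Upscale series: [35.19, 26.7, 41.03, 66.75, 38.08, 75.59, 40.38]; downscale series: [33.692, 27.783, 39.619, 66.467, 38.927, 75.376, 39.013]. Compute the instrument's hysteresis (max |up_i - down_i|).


|35.19 - 33.692| = 1.4980
|26.7 - 27.783| = 1.0830
|41.03 - 39.619| = 1.4110
|66.75 - 66.467| = 0.2830
|38.08 - 38.927| = 0.8470
|75.59 - 75.376| = 0.2140
|40.38 - 39.013| = 1.3670
hysteresis = max(diffs) = 1.4980

1.4980


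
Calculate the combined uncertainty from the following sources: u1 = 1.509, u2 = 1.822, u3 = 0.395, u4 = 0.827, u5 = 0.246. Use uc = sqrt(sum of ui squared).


uc = sqrt(1.509^2 + 1.822^2 + 0.395^2 + 0.827^2 + 0.246^2)
uc = sqrt(6.497235)
uc = 2.5490

2.5490


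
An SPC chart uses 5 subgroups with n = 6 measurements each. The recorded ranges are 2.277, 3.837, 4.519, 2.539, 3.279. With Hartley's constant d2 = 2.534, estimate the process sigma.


R_bar = (2.277 + 3.837 + 4.519 + 2.539 + 3.279) / 5
R_bar = 16.451 / 5 = 3.2902
sigma_hat = R_bar / d2 = 3.2902 / 2.534 = 1.2984

1.2984


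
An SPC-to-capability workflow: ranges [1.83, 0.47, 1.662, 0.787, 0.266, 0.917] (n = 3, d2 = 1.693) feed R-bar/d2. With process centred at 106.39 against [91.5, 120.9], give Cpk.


R_bar = (1.83 + 0.47 + 1.662 + 0.787 + 0.266 + 0.917) / 6 = 0.98866667
sigma = R_bar / d2 = 0.98866667 / 1.693 = 0.58397323
Cp = (USL - LSL)/(6*sigma) = (120.9 - 91.5)/(6*0.58397323) = 8.3908
Cpu = (120.9 - 106.39)/(3*0.58397323) = 8.2823
Cpl = (106.39 - 91.5)/(3*0.58397323) = 8.4992
Cpk = min(Cpu, Cpl) = 8.2823

8.2823


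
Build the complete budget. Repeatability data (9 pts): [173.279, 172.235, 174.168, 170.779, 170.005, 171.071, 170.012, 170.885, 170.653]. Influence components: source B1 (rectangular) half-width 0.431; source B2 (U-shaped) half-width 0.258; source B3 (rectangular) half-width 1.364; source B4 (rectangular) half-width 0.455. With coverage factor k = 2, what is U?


mean = (173.279 + 172.235 + 174.168 + 170.779 + 170.005 + 171.071 + 170.012 + 170.885 + 170.653) / 9 = 171.4541111
s = sqrt(sum((x - mean)^2)/(n-1)) = 1.4600095
u_A = s / sqrt(n) = 1.4600095 / sqrt(9) = 0.48666983
u_B1 = 0.431 / sqrt(3) = 0.24883797
u_B2 = 0.258 / sqrt(2) = 0.18243355
u_B3 = 1.364 / sqrt(3) = 0.78750577
u_B4 = 0.455 / sqrt(3) = 0.26269437
uc = sqrt(0.48666983^2 + 0.24883797^2 + 0.18243355^2 + 0.78750577^2 + 0.26269437^2) = 1.010556
U = k * uc = 2 * 1.010556
U = 2.0211

2.0211


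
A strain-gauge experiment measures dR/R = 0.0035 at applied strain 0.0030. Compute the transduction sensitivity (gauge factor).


GF = (dR/R) / epsilon
= 0.0035 / 0.0030
= 1.1667

1.1667


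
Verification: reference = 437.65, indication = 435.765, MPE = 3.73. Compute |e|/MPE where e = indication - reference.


e = indication - reference = 435.765 - 437.65 = -1.8850
|e| = 1.8850
ratio = |e| / MPE = 1.8850 / 3.73
ratio = 0.5054

0.5054


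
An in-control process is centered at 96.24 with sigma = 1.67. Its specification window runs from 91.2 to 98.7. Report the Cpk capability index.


Cpu = (USL - mean) / (3*sigma) = (98.7 - 96.24) / (3*1.67) = 0.4910
Cpl = (mean - LSL) / (3*sigma) = (96.24 - 91.2) / (3*1.67) = 1.0060
Cpk = min(Cpu, Cpl) = 0.4910

0.4910


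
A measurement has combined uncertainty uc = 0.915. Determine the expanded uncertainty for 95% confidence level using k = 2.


U = k * uc
U = 2 * 0.915
U = 1.8300

1.8300


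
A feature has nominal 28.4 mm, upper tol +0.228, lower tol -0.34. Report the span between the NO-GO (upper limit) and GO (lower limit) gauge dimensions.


GO = nominal - lower_tol (smallest hole = maximum material condition)
GO = 28.4 - 0.34 = 28.06
NO-GO = nominal + upper_tol (largest hole = least material condition)
NO-GO = 28.4 + 0.228 = 28.628
spread = NO-GO - GO = 28.628 - 28.06 = 0.5680

0.5680


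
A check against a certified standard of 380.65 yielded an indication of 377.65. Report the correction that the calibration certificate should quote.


Correction = standard - reading
= 380.65 - 377.65
= 3.0000

3.0000


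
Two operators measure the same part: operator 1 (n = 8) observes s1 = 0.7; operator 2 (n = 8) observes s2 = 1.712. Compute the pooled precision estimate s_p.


s_p = sqrt(((n1-1)*s1^2 + (n2-1)*s2^2) / (n1+n2-2))
numerator = (8-1)*0.7^2 + (8-1)*1.712^2 = 3.43 + 20.516608 = 23.946608
denominator = 8 + 8 - 2 = 14
s_p^2 = 23.946608 / 14 = 1.710472
s_p = sqrt(1.710472) = 1.3079

1.3079


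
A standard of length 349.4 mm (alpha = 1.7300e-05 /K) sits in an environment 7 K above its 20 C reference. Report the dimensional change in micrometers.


dL = L * alpha * dT
= 349.4 * 1.7300e-05 * 7
= 0.0423123 mm
dL_um = 0.0423123 * 1000 = 42.3123 um

42.3123


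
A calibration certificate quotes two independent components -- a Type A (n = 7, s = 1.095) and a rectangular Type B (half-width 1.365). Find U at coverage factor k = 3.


u_A = s / sqrt(n) = 1.095 / sqrt(7) = 0.4138711
u_B = half_width / sqrt(3) = 1.365 / sqrt(3) = 0.78808312
uc = sqrt(u_A^2 + u_B^2) = sqrt(0.4138711^2 + 0.78808312^2) = 0.89014847
U = k * uc = 3 * 0.89014847
U = 2.6704

2.6704


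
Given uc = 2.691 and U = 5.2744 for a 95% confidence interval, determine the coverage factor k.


k = U / uc
k = 5.2744 / 2.691
k = 1.96

1.96


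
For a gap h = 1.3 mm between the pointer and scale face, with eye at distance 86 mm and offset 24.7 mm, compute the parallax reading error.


error = h * offset / d
= 1.3 * 24.7 / 86
= 0.3734

0.3734


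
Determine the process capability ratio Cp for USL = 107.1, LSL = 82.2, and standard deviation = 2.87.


Cp = (USL - LSL) / (6 * sigma)
= (107.1 - 82.2) / (6 * 2.87)
= 24.9000 / 17.2200
= 1.4460

1.4460


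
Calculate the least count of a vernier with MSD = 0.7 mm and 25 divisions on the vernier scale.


LC = MSD / n_div
= 0.7 / 25
= 0.0280

0.0280


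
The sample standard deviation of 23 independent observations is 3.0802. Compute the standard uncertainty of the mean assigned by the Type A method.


u_A = s / sqrt(n)
u_A = 3.0802 / sqrt(23)
u_A = 3.0802 / 4.7958315
u_A = 0.6423

0.6423


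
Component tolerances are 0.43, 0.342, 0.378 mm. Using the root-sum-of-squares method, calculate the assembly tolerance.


RSS = sqrt(0.43^2 + 0.342^2 + 0.378^2)
= sqrt(0.444748)
= 0.6669

0.6669


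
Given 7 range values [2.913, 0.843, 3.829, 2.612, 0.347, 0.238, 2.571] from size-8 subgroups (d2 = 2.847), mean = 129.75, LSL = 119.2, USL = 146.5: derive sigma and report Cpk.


R_bar = (2.913 + 0.843 + 3.829 + 2.612 + 0.347 + 0.238 + 2.571) / 7 = 1.9075714
sigma = R_bar / d2 = 1.9075714 / 2.847 = 0.67002859
Cp = (USL - LSL)/(6*sigma) = (146.5 - 119.2)/(6*0.67002859) = 6.7908
Cpu = (146.5 - 129.75)/(3*0.67002859) = 8.3330
Cpl = (129.75 - 119.2)/(3*0.67002859) = 5.2485
Cpk = min(Cpu, Cpl) = 5.2485

5.2485


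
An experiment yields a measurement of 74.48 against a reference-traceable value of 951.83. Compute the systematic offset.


Systematic error = measured - true
= 74.48 - 951.83
= -877.3500

-877.3500


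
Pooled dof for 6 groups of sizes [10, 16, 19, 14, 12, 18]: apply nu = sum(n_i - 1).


nu = sum_i (n_i - 1)
nu = ((10 - 1) + (16 - 1) + (19 - 1) + (14 - 1) + (12 - 1) + (18 - 1))
nu = 9 + 15 + 18 + 13 + 11 + 17
nu = 83

83


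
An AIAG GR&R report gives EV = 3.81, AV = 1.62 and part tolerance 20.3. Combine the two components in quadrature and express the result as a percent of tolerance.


GRR = sqrt(EV^2 + AV^2) = sqrt(3.81^2 + 1.62^2) = 4.1401087
%GRR = GRR / tol * 100 = 4.1401087 / 20.3 * 100
%GRR = 20.3946

20.3946


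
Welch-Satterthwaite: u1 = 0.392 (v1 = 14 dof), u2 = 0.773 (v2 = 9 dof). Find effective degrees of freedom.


uc = sqrt(u1^2 + u2^2) = sqrt(0.392^2 + 0.773^2) = 0.86671391
v_eff = uc^4 / (u1^4/v1 + u2^4/v2)
= 0.86671391^4 / (0.392^4/14 + 0.773^4/9)
= 0.56429093 / 0.041357828
v_eff = 13.6441

13.6441


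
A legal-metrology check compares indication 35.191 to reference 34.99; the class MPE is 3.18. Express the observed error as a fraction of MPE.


e = indication - reference = 35.191 - 34.99 = 0.2010
|e| = 0.2010
ratio = |e| / MPE = 0.2010 / 3.18
ratio = 0.0632

0.0632


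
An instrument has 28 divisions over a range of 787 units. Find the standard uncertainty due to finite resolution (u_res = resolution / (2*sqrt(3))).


resolution = range / divisions
resolution = 787 / 28 = 28.107143
u_res = resolution / (2*sqrt(3))
u_res = 28.107143 / 3.4641016
u_res = 8.1138

8.1138


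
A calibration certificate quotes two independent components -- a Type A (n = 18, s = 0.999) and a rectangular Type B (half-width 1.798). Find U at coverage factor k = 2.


u_A = s / sqrt(n) = 0.999 / sqrt(18) = 0.23546656
u_B = half_width / sqrt(3) = 1.798 / sqrt(3) = 1.0380758
uc = sqrt(u_A^2 + u_B^2) = sqrt(0.23546656^2 + 1.0380758^2) = 1.0644463
U = k * uc = 2 * 1.0644463
U = 2.1289

2.1289


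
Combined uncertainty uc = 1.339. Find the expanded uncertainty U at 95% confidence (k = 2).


U = k * uc
U = 2 * 1.339
U = 2.6780

2.6780


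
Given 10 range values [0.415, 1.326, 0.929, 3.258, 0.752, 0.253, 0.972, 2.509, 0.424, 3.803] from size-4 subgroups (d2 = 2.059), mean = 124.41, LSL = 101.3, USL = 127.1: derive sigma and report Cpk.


R_bar = (0.415 + 1.326 + 0.929 + 3.258 + 0.752 + 0.253 + 0.972 + 2.509 + 0.424 + 3.803) / 10 = 1.4641
sigma = R_bar / d2 = 1.4641 / 2.059 = 0.71107334
Cp = (USL - LSL)/(6*sigma) = (127.1 - 101.3)/(6*0.71107334) = 6.0472
Cpu = (127.1 - 124.41)/(3*0.71107334) = 1.2610
Cpl = (124.41 - 101.3)/(3*0.71107334) = 10.8334
Cpk = min(Cpu, Cpl) = 1.2610

1.2610


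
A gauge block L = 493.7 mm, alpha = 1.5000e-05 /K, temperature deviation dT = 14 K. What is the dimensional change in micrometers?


dL = L * alpha * dT
= 493.7 * 1.5000e-05 * 14
= 0.1036770 mm
dL_um = 0.1036770 * 1000 = 103.6770 um

103.6770


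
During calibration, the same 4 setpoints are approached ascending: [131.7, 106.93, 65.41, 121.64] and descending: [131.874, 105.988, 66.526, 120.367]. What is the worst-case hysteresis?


|131.7 - 131.874| = 0.1740
|106.93 - 105.988| = 0.9420
|65.41 - 66.526| = 1.1160
|121.64 - 120.367| = 1.2730
hysteresis = max(diffs) = 1.2730

1.2730


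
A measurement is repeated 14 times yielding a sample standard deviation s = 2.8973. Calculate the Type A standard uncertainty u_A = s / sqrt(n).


u_A = s / sqrt(n)
u_A = 2.8973 / sqrt(14)
u_A = 2.8973 / 3.7416574
u_A = 0.7743

0.7743


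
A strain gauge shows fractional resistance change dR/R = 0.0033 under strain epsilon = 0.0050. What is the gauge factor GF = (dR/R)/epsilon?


GF = (dR/R) / epsilon
= 0.0033 / 0.0050
= 0.6600

0.6600


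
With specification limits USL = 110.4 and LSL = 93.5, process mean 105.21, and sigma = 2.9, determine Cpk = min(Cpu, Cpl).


Cpu = (USL - mean) / (3*sigma) = (110.4 - 105.21) / (3*2.9) = 0.5966
Cpl = (mean - LSL) / (3*sigma) = (105.21 - 93.5) / (3*2.9) = 1.3460
Cpk = min(Cpu, Cpl) = 0.5966

0.5966


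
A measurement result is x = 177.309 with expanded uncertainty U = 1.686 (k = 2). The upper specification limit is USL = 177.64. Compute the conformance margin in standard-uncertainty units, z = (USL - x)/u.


u = U / k = 1.686 / 2 = 0.843
margin = |USL - x| = |177.64 - 177.309| = 0.331
z = margin / u = 0.331 / 0.843
z = 0.3926

0.3926


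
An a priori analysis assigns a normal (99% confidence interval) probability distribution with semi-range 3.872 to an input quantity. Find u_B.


u_B = half_width / 2.576
u_B = 3.872 / 2.576
u_B = 1.5031

1.5031


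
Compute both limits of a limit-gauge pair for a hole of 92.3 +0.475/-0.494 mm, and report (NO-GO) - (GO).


GO = nominal - lower_tol (smallest hole = maximum material condition)
GO = 92.3 - 0.494 = 91.806
NO-GO = nominal + upper_tol (largest hole = least material condition)
NO-GO = 92.3 + 0.475 = 92.775
spread = NO-GO - GO = 92.775 - 91.806 = 0.9690

0.9690


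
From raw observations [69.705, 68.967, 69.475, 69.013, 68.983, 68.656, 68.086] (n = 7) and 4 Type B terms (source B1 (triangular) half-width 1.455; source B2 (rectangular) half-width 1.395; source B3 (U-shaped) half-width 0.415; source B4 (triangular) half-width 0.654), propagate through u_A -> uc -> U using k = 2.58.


mean = (69.705 + 68.967 + 69.475 + 69.013 + 68.983 + 68.656 + 68.086) / 7 = 68.98357143
s = sqrt(sum((x - mean)^2)/(n-1)) = 0.52852621
u_A = s / sqrt(n) = 0.52852621 / sqrt(7) = 0.19976413
u_B1 = 1.455 / sqrt(6) = 0.59400126
u_B2 = 1.395 / sqrt(3) = 0.80540363
u_B3 = 0.415 / sqrt(2) = 0.29344931
u_B4 = 0.654 / sqrt(6) = 0.26699438
uc = sqrt(0.19976413^2 + 0.59400126^2 + 0.80540363^2 + 0.29344931^2 + 0.26699438^2) = 1.0949049
U = k * uc = 2.58 * 1.0949049
U = 2.8249

2.8249
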